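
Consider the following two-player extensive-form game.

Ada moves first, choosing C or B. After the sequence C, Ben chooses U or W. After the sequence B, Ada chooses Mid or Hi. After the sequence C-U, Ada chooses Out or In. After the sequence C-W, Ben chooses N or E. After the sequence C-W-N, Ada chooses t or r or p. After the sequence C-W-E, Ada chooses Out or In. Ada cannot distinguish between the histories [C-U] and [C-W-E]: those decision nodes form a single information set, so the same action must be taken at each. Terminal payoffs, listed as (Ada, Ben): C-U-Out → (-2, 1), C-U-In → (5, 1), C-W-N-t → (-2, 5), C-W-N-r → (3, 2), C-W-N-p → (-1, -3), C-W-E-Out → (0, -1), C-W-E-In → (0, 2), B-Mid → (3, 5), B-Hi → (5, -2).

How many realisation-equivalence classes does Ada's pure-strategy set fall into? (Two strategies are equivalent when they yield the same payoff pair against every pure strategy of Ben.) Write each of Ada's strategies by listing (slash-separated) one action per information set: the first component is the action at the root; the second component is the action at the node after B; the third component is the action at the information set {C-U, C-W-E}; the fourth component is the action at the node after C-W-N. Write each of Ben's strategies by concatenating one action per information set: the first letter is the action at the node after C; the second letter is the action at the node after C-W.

Ada has 24 pure strategies: C/Mid/Out/t, C/Mid/Out/r, C/Mid/Out/p, C/Mid/In/t, C/Mid/In/r, C/Mid/In/p, C/Hi/Out/t, C/Hi/Out/r, C/Hi/Out/p, C/Hi/In/t, C/Hi/In/r, C/Hi/In/p, B/Mid/Out/t, B/Mid/Out/r, B/Mid/Out/p, B/Mid/In/t, B/Mid/In/r, B/Mid/In/p, B/Hi/Out/t, B/Hi/Out/r, B/Hi/Out/p, B/Hi/In/t, B/Hi/In/r, B/Hi/In/p. Columns: UN, UE, WN, WE.
{C/Mid/Out/t, C/Hi/Out/t} → row (-2,1) (-2,1) (-2,5) (0,-1)
{C/Mid/Out/r, C/Hi/Out/r} → row (-2,1) (-2,1) (3,2) (0,-1)
{C/Mid/Out/p, C/Hi/Out/p} → row (-2,1) (-2,1) (-1,-3) (0,-1)
{C/Mid/In/t, C/Hi/In/t} → row (5,1) (5,1) (-2,5) (0,2)
{C/Mid/In/r, C/Hi/In/r} → row (5,1) (5,1) (3,2) (0,2)
{C/Mid/In/p, C/Hi/In/p} → row (5,1) (5,1) (-1,-3) (0,2)
{B/Mid/Out/t, B/Mid/Out/r, B/Mid/Out/p, B/Mid/In/t, B/Mid/In/r, B/Mid/In/p} → row (3,5) (3,5) (3,5) (3,5)
{B/Hi/Out/t, B/Hi/Out/r, B/Hi/Out/p, B/Hi/In/t, B/Hi/In/r, B/Hi/In/p} → row (5,-2) (5,-2) (5,-2) (5,-2)
That's 8 distinct rows out of 24 strategies.

8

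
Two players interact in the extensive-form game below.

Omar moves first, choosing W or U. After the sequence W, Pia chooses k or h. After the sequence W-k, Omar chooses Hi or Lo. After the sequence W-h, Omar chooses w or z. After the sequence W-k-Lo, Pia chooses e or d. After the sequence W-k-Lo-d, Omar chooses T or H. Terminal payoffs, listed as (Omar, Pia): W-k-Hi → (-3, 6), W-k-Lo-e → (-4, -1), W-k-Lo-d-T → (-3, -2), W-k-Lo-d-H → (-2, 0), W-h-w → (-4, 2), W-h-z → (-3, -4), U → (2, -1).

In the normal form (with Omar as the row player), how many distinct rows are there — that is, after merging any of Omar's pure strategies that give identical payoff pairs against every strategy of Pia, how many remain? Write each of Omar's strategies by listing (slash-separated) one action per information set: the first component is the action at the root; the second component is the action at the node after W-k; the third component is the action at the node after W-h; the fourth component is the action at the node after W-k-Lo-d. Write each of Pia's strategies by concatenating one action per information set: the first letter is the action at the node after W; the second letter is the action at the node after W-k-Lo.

Omar has 16 pure strategies: W/Hi/w/T, W/Hi/w/H, W/Hi/z/T, W/Hi/z/H, W/Lo/w/T, W/Lo/w/H, W/Lo/z/T, W/Lo/z/H, U/Hi/w/T, U/Hi/w/H, U/Hi/z/T, U/Hi/z/H, U/Lo/w/T, U/Lo/w/H, U/Lo/z/T, U/Lo/z/H. Columns: ke, kd, he, hd.
{W/Hi/w/T, W/Hi/w/H} → row (-3,6) (-3,6) (-4,2) (-4,2)
{W/Hi/z/T, W/Hi/z/H} → row (-3,6) (-3,6) (-3,-4) (-3,-4)
{W/Lo/w/T} → row (-4,-1) (-3,-2) (-4,2) (-4,2)
{W/Lo/w/H} → row (-4,-1) (-2,0) (-4,2) (-4,2)
{W/Lo/z/T} → row (-4,-1) (-3,-2) (-3,-4) (-3,-4)
{W/Lo/z/H} → row (-4,-1) (-2,0) (-3,-4) (-3,-4)
{U/Hi/w/T, U/Hi/w/H, U/Hi/z/T, U/Hi/z/H, U/Lo/w/T, U/Lo/w/H, U/Lo/z/T, U/Lo/z/H} → row (2,-1) (2,-1) (2,-1) (2,-1)
That's 7 distinct rows out of 16 strategies.

7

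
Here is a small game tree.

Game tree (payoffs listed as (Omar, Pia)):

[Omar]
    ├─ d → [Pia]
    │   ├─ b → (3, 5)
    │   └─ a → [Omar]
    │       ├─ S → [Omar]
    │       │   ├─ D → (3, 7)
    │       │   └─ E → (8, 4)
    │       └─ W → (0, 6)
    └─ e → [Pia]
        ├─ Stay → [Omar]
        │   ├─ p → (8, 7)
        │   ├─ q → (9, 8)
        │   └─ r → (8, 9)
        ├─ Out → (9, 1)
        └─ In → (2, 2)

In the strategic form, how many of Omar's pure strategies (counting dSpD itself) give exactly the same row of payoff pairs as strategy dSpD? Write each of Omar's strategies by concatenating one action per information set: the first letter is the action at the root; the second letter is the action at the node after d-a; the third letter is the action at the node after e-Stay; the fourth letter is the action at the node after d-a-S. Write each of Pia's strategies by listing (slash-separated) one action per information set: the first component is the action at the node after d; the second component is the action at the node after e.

3

Row for dSpD (columns b/Stay, b/Out, b/In, a/Stay, a/Out, a/In): (3,5) (3,5) (3,5) (3,7) (3,7) (3,7).
Under dSpD, Omar's choice at the node after e-Stay can never be reached regardless of what Pia does, so varying those choices leaves every outcome unchanged.
Holding the reachable choices fixed and varying the unreachable one freely already gives 3 equivalent strategies.
No other strategy reproduces this row, so those 3 are the full class: dSpD, dSqD, dSrD.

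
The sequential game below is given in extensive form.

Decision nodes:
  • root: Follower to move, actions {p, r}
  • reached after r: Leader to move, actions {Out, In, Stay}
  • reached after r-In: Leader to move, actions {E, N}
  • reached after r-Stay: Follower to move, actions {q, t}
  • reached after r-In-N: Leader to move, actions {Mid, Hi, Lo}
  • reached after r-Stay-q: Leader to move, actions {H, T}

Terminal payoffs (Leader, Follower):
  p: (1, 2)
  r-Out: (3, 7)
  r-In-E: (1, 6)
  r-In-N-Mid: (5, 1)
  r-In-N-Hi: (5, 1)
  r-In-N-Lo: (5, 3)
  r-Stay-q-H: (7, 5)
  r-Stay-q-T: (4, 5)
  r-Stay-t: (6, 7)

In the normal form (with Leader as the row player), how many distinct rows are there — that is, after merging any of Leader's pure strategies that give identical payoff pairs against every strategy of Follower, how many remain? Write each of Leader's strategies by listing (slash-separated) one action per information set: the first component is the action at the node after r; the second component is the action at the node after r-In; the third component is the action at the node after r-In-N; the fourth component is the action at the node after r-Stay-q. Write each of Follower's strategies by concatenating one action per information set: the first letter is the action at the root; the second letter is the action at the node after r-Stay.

6

Leader has 36 pure strategies: Out/E/Mid/H, Out/E/Mid/T, Out/E/Hi/H, Out/E/Hi/T, Out/E/Lo/H, Out/E/Lo/T, Out/N/Mid/H, Out/N/Mid/T, Out/N/Hi/H, Out/N/Hi/T, Out/N/Lo/H, Out/N/Lo/T, In/E/Mid/H, In/E/Mid/T, In/E/Hi/H, In/E/Hi/T, In/E/Lo/H, In/E/Lo/T, In/N/Mid/H, In/N/Mid/T, In/N/Hi/H, In/N/Hi/T, In/N/Lo/H, In/N/Lo/T, Stay/E/Mid/H, Stay/E/Mid/T, Stay/E/Hi/H, Stay/E/Hi/T, Stay/E/Lo/H, Stay/E/Lo/T, Stay/N/Mid/H, Stay/N/Mid/T, Stay/N/Hi/H, Stay/N/Hi/T, Stay/N/Lo/H, Stay/N/Lo/T. Columns: pq, pt, rq, rt.
{Out/E/Mid/H, Out/E/Mid/T, Out/E/Hi/H, Out/E/Hi/T, Out/E/Lo/H, Out/E/Lo/T, Out/N/Mid/H, Out/N/Mid/T, Out/N/Hi/H, Out/N/Hi/T, Out/N/Lo/H, Out/N/Lo/T} → row (1,2) (1,2) (3,7) (3,7)
{In/E/Mid/H, In/E/Mid/T, In/E/Hi/H, In/E/Hi/T, In/E/Lo/H, In/E/Lo/T} → row (1,2) (1,2) (1,6) (1,6)
{In/N/Mid/H, In/N/Mid/T, In/N/Hi/H, In/N/Hi/T} → row (1,2) (1,2) (5,1) (5,1)
{In/N/Lo/H, In/N/Lo/T} → row (1,2) (1,2) (5,3) (5,3)
{Stay/E/Mid/H, Stay/E/Hi/H, Stay/E/Lo/H, Stay/N/Mid/H, Stay/N/Hi/H, Stay/N/Lo/H} → row (1,2) (1,2) (7,5) (6,7)
{Stay/E/Mid/T, Stay/E/Hi/T, Stay/E/Lo/T, Stay/N/Mid/T, Stay/N/Hi/T, Stay/N/Lo/T} → row (1,2) (1,2) (4,5) (6,7)
That's 6 distinct rows out of 36 strategies.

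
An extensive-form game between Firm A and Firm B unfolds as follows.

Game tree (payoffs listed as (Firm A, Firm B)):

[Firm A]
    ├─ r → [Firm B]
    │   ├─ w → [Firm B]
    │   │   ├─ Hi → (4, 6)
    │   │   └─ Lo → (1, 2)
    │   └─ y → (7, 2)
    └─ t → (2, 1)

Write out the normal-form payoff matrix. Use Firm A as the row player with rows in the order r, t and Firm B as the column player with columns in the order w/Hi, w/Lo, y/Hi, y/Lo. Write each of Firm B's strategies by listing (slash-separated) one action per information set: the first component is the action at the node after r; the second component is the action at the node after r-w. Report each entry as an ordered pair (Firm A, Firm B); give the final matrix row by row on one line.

r: (4,6) (1,2) (7,2) (7,2) | t: (2,1) (2,1) (2,1) (2,1)

Row r: w/Hi→(4,6), w/Lo→(1,2), y/Hi→(7,2), y/Lo→(7,2)
Row t: w/Hi→(2,1), w/Lo→(2,1), y/Hi→(2,1), y/Lo→(2,1)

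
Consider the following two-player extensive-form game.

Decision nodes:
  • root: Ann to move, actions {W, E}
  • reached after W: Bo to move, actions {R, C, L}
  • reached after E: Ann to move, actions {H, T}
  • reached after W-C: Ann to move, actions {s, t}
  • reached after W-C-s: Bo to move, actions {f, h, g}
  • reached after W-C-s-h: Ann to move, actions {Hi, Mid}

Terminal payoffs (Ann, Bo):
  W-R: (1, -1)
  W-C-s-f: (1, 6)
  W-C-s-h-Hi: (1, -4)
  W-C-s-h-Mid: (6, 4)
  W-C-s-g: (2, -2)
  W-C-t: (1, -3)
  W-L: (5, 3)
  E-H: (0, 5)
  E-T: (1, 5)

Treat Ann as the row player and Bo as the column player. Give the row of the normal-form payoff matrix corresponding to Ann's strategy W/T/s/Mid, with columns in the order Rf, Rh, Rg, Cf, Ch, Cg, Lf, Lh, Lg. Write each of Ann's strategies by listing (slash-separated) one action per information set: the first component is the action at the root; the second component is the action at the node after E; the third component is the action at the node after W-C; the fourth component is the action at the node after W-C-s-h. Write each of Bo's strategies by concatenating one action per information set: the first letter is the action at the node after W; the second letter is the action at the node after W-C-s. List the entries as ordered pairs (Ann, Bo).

vs Rf: Ann plays W → Bo plays R at [W] → (1, -1)
vs Rh: Ann plays W → Bo plays R at [W] → (1, -1)
vs Rg: Ann plays W → Bo plays R at [W] → (1, -1)
vs Cf: Ann plays W → Bo plays C at [W] → Ann plays s at [W-C] → Bo plays f at [W-C-s] → (1, 6)
vs Ch: Ann plays W → Bo plays C at [W] → Ann plays s at [W-C] → Bo plays h at [W-C-s] → Ann plays Mid at [W-C-s-h] → (6, 4)
vs Cg: Ann plays W → Bo plays C at [W] → Ann plays s at [W-C] → Bo plays g at [W-C-s] → (2, -2)
vs Lf: Ann plays W → Bo plays L at [W] → (5, 3)
vs Lh: Ann plays W → Bo plays L at [W] → (5, 3)
vs Lg: Ann plays W → Bo plays L at [W] → (5, 3)

(1,-1) (1,-1) (1,-1) (1,6) (6,4) (2,-2) (5,3) (5,3) (5,3)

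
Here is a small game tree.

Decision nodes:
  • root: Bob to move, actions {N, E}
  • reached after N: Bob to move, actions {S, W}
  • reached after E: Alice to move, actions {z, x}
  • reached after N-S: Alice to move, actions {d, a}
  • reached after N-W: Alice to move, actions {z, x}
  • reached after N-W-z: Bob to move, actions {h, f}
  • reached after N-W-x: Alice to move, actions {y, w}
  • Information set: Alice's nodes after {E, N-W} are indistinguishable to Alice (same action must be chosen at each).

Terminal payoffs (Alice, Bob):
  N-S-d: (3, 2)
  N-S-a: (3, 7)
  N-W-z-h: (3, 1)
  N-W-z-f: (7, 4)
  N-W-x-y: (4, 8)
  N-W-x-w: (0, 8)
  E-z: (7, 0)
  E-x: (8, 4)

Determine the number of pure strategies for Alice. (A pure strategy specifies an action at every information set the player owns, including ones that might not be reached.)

Alice owns the information set {E, N-W} with actions {z, x} — two choices.
Alice owns the node after N-S with actions {d, a} — two choices.
Alice owns the node after N-W-x with actions {y, w} — two choices.
A pure strategy fixes one action at each information set independently, so the count is the product 2 × 2 × 2 = 8.

8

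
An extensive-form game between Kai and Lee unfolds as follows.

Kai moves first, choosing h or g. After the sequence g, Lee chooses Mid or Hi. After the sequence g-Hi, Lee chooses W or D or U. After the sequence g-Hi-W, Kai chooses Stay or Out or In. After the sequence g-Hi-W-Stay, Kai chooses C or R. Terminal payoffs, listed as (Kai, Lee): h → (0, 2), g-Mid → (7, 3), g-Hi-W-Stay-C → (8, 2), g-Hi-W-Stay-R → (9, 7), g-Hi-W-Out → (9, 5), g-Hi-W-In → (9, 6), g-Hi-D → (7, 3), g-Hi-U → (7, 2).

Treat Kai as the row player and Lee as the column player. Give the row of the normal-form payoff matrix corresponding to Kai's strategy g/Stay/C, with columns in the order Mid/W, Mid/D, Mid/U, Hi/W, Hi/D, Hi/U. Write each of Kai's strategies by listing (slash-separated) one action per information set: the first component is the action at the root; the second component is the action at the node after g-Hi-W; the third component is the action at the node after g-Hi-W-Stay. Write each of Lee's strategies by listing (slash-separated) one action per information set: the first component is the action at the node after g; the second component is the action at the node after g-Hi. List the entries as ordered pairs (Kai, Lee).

(7,3) (7,3) (7,3) (8,2) (7,3) (7,2)

vs Mid/W: Kai plays g → Lee plays Mid at [g] → (7, 3)
vs Mid/D: Kai plays g → Lee plays Mid at [g] → (7, 3)
vs Mid/U: Kai plays g → Lee plays Mid at [g] → (7, 3)
vs Hi/W: Kai plays g → Lee plays Hi at [g] → Lee plays W at [g-Hi] → Kai plays Stay at [g-Hi-W] → Kai plays C at [g-Hi-W-Stay] → (8, 2)
vs Hi/D: Kai plays g → Lee plays Hi at [g] → Lee plays D at [g-Hi] → (7, 3)
vs Hi/U: Kai plays g → Lee plays Hi at [g] → Lee plays U at [g-Hi] → (7, 2)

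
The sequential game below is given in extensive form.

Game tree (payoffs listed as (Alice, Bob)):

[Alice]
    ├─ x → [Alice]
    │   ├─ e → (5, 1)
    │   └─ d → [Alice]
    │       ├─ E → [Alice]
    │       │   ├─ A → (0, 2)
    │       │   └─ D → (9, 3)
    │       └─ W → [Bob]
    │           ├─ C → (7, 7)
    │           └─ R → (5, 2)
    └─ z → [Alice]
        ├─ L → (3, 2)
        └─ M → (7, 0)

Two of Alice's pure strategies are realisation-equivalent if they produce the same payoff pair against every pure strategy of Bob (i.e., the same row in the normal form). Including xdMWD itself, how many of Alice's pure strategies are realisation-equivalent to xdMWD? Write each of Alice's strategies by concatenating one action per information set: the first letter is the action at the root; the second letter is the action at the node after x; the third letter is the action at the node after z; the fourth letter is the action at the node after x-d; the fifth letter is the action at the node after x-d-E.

4

Row for xdMWD (columns C, R): (7,7) (5,2).
Under xdMWD, Alice's choice at the node after z and at the node after x-d-E can never be reached regardless of what Bob does, so varying those choices leaves every outcome unchanged.
Holding the reachable choices fixed and varying the unreachable ones freely already gives 2 × 2 = 4 equivalent strategies.
No other strategy reproduces this row, so those 4 are the full class: xdLWA, xdLWD, xdMWA, xdMWD.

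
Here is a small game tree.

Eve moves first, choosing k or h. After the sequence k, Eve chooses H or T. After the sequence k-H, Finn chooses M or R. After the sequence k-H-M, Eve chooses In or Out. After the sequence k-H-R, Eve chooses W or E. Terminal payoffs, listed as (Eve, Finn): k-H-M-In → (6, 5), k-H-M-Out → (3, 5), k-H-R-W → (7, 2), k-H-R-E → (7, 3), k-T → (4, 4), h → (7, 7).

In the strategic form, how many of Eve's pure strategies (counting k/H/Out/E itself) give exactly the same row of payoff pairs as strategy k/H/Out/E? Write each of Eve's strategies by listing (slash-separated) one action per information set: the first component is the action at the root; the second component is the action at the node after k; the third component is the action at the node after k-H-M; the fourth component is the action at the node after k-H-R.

Row for k/H/Out/E (columns M, R): (3,5) (7,3).
Every one of Eve's information sets is on the play path for some reply by Finn when Eve follows k/H/Out/E.
Changing the action at any of them therefore changes at least one column, so only k/H/Out/E itself gives this row.

1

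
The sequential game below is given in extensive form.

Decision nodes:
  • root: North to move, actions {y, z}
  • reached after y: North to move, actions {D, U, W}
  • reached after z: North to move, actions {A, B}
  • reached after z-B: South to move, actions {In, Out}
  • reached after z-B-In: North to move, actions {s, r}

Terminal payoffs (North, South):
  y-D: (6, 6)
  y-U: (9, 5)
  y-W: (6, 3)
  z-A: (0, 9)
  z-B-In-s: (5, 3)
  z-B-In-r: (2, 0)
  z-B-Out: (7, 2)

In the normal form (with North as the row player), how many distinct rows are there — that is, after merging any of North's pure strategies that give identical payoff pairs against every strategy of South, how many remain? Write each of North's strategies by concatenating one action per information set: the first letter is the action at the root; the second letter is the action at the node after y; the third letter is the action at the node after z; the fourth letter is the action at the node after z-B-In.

6

North has 24 pure strategies: yDAs, yDAr, yDBs, yDBr, yUAs, yUAr, yUBs, yUBr, yWAs, yWAr, yWBs, yWBr, zDAs, zDAr, zDBs, zDBr, zUAs, zUAr, zUBs, zUBr, zWAs, zWAr, zWBs, zWBr. Columns: In, Out.
{yDAs, yDAr, yDBs, yDBr} → row (6,6) (6,6)
{yUAs, yUAr, yUBs, yUBr} → row (9,5) (9,5)
{yWAs, yWAr, yWBs, yWBr} → row (6,3) (6,3)
{zDAs, zDAr, zUAs, zUAr, zWAs, zWAr} → row (0,9) (0,9)
{zDBs, zUBs, zWBs} → row (5,3) (7,2)
{zDBr, zUBr, zWBr} → row (2,0) (7,2)
That's 6 distinct rows out of 24 strategies.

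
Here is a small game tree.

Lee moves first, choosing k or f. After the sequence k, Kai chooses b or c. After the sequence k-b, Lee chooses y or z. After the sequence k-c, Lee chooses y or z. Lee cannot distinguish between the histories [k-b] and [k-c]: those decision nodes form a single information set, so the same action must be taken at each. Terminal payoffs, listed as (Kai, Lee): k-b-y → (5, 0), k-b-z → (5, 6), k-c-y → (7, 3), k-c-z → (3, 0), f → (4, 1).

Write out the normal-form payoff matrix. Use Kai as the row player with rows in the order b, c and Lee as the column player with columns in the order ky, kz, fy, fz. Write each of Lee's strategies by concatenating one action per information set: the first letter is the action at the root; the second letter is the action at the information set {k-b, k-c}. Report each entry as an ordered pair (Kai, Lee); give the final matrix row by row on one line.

b: (5,0) (5,6) (4,1) (4,1) | c: (7,3) (3,0) (4,1) (4,1)

           ky       kz       fy       fz
   b    (5,0)    (5,6)    (4,1)    (4,1)
   c    (7,3)    (3,0)    (4,1)    (4,1)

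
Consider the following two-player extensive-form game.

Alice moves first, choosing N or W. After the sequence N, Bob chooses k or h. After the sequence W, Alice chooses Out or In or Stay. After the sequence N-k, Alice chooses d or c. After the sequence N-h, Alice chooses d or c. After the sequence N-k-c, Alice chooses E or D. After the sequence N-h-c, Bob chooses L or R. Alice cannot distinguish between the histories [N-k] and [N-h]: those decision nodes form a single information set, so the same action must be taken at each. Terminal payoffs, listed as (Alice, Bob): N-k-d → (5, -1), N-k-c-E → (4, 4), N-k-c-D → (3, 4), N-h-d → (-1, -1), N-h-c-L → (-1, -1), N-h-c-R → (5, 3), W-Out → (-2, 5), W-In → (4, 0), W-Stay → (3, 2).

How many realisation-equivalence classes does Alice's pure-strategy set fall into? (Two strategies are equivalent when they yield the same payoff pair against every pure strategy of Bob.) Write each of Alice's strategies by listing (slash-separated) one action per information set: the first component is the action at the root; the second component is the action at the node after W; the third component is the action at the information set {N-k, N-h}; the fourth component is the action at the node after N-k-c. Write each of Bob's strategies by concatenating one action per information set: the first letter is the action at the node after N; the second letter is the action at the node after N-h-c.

Alice has 24 pure strategies: N/Out/d/E, N/Out/d/D, N/Out/c/E, N/Out/c/D, N/In/d/E, N/In/d/D, N/In/c/E, N/In/c/D, N/Stay/d/E, N/Stay/d/D, N/Stay/c/E, N/Stay/c/D, W/Out/d/E, W/Out/d/D, W/Out/c/E, W/Out/c/D, W/In/d/E, W/In/d/D, W/In/c/E, W/In/c/D, W/Stay/d/E, W/Stay/d/D, W/Stay/c/E, W/Stay/c/D. Columns: kL, kR, hL, hR.
{N/Out/d/E, N/Out/d/D, N/In/d/E, N/In/d/D, N/Stay/d/E, N/Stay/d/D} → row (5,-1) (5,-1) (-1,-1) (-1,-1)
{N/Out/c/E, N/In/c/E, N/Stay/c/E} → row (4,4) (4,4) (-1,-1) (5,3)
{N/Out/c/D, N/In/c/D, N/Stay/c/D} → row (3,4) (3,4) (-1,-1) (5,3)
{W/Out/d/E, W/Out/d/D, W/Out/c/E, W/Out/c/D} → row (-2,5) (-2,5) (-2,5) (-2,5)
{W/In/d/E, W/In/d/D, W/In/c/E, W/In/c/D} → row (4,0) (4,0) (4,0) (4,0)
{W/Stay/d/E, W/Stay/d/D, W/Stay/c/E, W/Stay/c/D} → row (3,2) (3,2) (3,2) (3,2)
That's 6 distinct rows out of 24 strategies.

6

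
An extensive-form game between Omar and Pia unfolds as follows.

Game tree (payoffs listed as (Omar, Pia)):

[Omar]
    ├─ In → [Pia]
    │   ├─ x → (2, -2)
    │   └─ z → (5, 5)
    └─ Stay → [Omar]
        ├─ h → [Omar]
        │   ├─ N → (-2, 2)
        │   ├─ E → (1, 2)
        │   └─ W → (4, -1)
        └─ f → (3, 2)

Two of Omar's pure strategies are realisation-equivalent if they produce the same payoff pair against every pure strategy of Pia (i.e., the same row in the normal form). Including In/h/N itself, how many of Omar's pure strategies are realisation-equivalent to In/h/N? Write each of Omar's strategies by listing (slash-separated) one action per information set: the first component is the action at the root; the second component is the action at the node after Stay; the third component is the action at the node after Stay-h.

6

Row for In/h/N (columns x, z): (2,-2) (5,5).
Under In/h/N, Omar's choice at the node after Stay and at the node after Stay-h can never be reached regardless of what Pia does, so varying those choices leaves every outcome unchanged.
Holding the reachable choices fixed and varying the unreachable ones freely already gives 2 × 3 = 6 equivalent strategies.
No other strategy reproduces this row, so those 6 are the full class: In/h/N, In/h/E, In/h/W, In/f/N, In/f/E, In/f/W.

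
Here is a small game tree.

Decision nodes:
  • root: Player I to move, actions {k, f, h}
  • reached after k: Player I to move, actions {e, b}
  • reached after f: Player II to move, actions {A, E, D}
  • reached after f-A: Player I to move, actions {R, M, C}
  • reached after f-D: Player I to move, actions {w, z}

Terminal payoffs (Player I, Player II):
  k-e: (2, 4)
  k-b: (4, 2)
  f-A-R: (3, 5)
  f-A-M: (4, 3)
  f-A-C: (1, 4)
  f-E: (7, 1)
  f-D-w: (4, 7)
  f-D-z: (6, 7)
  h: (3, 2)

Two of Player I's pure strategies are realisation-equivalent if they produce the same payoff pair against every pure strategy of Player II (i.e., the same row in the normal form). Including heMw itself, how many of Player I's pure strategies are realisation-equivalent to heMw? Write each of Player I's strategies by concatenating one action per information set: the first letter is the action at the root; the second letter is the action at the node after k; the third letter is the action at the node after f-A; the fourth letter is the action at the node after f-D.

Row for heMw (columns A, E, D): (3,2) (3,2) (3,2).
Under heMw, Player I's choice at the node after k and at the node after f-A and at the node after f-D can never be reached regardless of what Player II does, so varying those choices leaves every outcome unchanged.
Holding the reachable choices fixed and varying the unreachable ones freely already gives 2 × 3 × 2 = 12 equivalent strategies.
No other strategy reproduces this row, so those 12 are the full class: heRw, heRz, heMw, heMz, heCw, heCz, hbRw, hbRz, hbMw, hbMz, hbCw, hbCz.

12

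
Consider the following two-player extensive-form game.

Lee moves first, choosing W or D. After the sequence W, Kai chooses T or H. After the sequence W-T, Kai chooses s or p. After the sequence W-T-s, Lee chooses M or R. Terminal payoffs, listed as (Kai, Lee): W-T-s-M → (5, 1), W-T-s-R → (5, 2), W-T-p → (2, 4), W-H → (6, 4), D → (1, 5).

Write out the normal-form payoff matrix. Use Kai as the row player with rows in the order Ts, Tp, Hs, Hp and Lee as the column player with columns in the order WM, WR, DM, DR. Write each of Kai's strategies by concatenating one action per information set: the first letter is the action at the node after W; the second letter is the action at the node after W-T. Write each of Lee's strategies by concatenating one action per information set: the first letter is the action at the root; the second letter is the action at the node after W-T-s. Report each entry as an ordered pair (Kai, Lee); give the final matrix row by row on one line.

Row Ts: WM→(5,1), WR→(5,2), DM→(1,5), DR→(1,5)
Row Tp: WM→(2,4), WR→(2,4), DM→(1,5), DR→(1,5)
Row Hs: WM→(6,4), WR→(6,4), DM→(1,5), DR→(1,5)
Row Hp: WM→(6,4), WR→(6,4), DM→(1,5), DR→(1,5)

Ts: (5,1) (5,2) (1,5) (1,5) | Tp: (2,4) (2,4) (1,5) (1,5) | Hs: (6,4) (6,4) (1,5) (1,5) | Hp: (6,4) (6,4) (1,5) (1,5)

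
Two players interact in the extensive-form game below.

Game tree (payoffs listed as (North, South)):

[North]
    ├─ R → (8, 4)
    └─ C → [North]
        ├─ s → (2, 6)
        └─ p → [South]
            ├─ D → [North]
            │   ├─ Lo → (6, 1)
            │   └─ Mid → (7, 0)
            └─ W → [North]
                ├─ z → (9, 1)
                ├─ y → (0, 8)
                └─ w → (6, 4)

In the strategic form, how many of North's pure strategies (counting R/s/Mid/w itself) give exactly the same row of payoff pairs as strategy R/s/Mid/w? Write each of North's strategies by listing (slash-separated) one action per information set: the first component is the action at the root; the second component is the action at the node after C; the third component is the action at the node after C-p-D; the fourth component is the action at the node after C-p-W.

12

Row for R/s/Mid/w (columns D, W): (8,4) (8,4).
Under R/s/Mid/w, North's choice at the node after C and at the node after C-p-D and at the node after C-p-W can never be reached regardless of what South does, so varying those choices leaves every outcome unchanged.
Holding the reachable choices fixed and varying the unreachable ones freely already gives 2 × 2 × 3 = 12 equivalent strategies.
No other strategy reproduces this row, so those 12 are the full class: R/s/Lo/z, R/s/Lo/y, R/s/Lo/w, R/s/Mid/z, R/s/Mid/y, R/s/Mid/w, R/p/Lo/z, R/p/Lo/y, R/p/Lo/w, R/p/Mid/z, R/p/Mid/y, R/p/Mid/w.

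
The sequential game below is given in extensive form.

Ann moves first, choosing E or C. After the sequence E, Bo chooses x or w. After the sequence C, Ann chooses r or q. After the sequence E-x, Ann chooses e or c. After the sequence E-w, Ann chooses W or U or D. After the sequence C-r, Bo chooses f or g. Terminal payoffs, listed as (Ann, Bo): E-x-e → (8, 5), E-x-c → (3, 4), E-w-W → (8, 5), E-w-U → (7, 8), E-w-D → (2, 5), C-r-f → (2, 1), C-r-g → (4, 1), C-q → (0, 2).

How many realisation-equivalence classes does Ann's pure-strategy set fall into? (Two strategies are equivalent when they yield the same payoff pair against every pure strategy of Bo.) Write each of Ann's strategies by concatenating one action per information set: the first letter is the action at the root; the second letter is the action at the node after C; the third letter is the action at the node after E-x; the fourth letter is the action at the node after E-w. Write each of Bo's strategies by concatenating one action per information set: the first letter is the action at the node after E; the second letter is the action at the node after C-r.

Ann has 24 pure strategies: EreW, EreU, EreD, ErcW, ErcU, ErcD, EqeW, EqeU, EqeD, EqcW, EqcU, EqcD, CreW, CreU, CreD, CrcW, CrcU, CrcD, CqeW, CqeU, CqeD, CqcW, CqcU, CqcD. Columns: xf, xg, wf, wg.
{EreW, EqeW} → row (8,5) (8,5) (8,5) (8,5)
{EreU, EqeU} → row (8,5) (8,5) (7,8) (7,8)
{EreD, EqeD} → row (8,5) (8,5) (2,5) (2,5)
{ErcW, EqcW} → row (3,4) (3,4) (8,5) (8,5)
{ErcU, EqcU} → row (3,4) (3,4) (7,8) (7,8)
{ErcD, EqcD} → row (3,4) (3,4) (2,5) (2,5)
{CreW, CreU, CreD, CrcW, CrcU, CrcD} → row (2,1) (4,1) (2,1) (4,1)
{CqeW, CqeU, CqeD, CqcW, CqcU, CqcD} → row (0,2) (0,2) (0,2) (0,2)
That's 8 distinct rows out of 24 strategies.

8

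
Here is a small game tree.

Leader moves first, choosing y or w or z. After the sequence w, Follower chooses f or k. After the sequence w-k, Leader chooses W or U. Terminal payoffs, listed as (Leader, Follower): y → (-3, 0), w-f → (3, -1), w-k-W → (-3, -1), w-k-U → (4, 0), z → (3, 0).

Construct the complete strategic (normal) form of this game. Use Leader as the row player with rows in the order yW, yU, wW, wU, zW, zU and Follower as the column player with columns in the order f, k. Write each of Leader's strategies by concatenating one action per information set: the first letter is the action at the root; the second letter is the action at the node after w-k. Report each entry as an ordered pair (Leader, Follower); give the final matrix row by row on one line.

yW: (-3,0) (-3,0) | yU: (-3,0) (-3,0) | wW: (3,-1) (-3,-1) | wU: (3,-1) (4,0) | zW: (3,0) (3,0) | zU: (3,0) (3,0)

Row yW: f→(-3,0), k→(-3,0)
Row yU: f→(-3,0), k→(-3,0)
Row wW: f→(3,-1), k→(-3,-1)
Row wU: f→(3,-1), k→(4,0)
Row zW: f→(3,0), k→(3,0)
Row zU: f→(3,0), k→(3,0)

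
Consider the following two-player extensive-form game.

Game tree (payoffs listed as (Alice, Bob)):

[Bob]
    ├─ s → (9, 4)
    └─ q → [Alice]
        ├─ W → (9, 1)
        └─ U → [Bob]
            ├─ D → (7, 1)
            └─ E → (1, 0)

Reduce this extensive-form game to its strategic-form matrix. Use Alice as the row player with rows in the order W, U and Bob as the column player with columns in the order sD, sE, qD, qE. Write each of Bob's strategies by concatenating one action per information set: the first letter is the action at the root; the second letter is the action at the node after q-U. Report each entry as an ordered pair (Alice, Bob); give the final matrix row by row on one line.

W: (9,4) (9,4) (9,1) (9,1) | U: (9,4) (9,4) (7,1) (1,0)

           sD       sE       qD       qE
   W    (9,4)    (9,4)    (9,1)    (9,1)
   U    (9,4)    (9,4)    (7,1)    (1,0)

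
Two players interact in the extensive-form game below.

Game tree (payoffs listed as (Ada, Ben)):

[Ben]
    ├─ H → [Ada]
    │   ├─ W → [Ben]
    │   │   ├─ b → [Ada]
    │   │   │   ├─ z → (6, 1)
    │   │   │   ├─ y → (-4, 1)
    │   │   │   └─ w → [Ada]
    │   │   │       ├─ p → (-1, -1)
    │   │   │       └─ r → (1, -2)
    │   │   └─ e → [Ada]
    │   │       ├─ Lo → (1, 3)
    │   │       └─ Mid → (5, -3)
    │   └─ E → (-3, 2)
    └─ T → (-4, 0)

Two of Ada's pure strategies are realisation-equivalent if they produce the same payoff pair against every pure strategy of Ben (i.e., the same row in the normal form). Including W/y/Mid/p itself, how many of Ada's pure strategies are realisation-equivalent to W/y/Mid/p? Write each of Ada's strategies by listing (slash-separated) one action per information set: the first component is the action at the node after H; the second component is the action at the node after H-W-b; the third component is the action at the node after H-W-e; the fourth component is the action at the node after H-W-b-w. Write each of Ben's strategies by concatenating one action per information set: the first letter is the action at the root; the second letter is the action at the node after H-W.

2

Row for W/y/Mid/p (columns Hb, He, Tb, Te): (-4,1) (5,-3) (-4,0) (-4,0).
Under W/y/Mid/p, Ada's choice at the node after H-W-b-w can never be reached regardless of what Ben does, so varying those choices leaves every outcome unchanged.
Holding the reachable choices fixed and varying the unreachable one freely already gives 2 equivalent strategies.
No other strategy reproduces this row, so those 2 are the full class: W/y/Mid/p, W/y/Mid/r.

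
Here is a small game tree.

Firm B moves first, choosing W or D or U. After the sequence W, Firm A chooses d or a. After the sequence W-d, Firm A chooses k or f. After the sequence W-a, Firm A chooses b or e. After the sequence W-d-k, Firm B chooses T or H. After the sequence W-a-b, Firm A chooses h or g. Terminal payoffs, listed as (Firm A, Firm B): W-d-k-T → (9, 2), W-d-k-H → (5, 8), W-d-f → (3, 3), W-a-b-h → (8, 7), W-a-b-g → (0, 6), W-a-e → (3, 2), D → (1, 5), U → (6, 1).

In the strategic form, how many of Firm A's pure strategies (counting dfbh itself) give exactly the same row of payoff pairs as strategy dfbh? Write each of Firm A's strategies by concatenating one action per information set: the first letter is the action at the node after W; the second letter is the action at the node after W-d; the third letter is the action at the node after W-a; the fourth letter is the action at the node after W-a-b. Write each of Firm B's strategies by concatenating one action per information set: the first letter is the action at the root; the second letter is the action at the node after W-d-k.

Row for dfbh (columns WT, WH, DT, DH, UT, UH): (3,3) (3,3) (1,5) (1,5) (6,1) (6,1).
Under dfbh, Firm A's choice at the node after W-a and at the node after W-a-b can never be reached regardless of what Firm B does, so varying those choices leaves every outcome unchanged.
Holding the reachable choices fixed and varying the unreachable ones freely already gives 2 × 2 = 4 equivalent strategies.
No other strategy reproduces this row, so those 4 are the full class: dfbh, dfbg, dfeh, dfeg.

4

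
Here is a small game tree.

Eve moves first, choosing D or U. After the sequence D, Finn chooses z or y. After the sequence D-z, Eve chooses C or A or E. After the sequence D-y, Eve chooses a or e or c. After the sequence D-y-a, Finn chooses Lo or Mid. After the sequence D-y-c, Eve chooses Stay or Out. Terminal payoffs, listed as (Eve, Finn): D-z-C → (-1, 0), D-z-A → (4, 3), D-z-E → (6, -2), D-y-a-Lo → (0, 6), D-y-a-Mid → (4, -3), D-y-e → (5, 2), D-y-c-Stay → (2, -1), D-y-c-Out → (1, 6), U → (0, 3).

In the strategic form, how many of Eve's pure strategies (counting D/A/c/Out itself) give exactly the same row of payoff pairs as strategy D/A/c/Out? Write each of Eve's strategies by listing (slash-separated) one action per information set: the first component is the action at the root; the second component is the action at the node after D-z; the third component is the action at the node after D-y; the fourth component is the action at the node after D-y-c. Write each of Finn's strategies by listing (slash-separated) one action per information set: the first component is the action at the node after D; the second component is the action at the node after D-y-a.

Row for D/A/c/Out (columns z/Lo, z/Mid, y/Lo, y/Mid): (4,3) (4,3) (1,6) (1,6).
Every one of Eve's information sets is on the play path for some reply by Finn when Eve follows D/A/c/Out.
Changing the action at any of them therefore changes at least one column, so only D/A/c/Out itself gives this row.

1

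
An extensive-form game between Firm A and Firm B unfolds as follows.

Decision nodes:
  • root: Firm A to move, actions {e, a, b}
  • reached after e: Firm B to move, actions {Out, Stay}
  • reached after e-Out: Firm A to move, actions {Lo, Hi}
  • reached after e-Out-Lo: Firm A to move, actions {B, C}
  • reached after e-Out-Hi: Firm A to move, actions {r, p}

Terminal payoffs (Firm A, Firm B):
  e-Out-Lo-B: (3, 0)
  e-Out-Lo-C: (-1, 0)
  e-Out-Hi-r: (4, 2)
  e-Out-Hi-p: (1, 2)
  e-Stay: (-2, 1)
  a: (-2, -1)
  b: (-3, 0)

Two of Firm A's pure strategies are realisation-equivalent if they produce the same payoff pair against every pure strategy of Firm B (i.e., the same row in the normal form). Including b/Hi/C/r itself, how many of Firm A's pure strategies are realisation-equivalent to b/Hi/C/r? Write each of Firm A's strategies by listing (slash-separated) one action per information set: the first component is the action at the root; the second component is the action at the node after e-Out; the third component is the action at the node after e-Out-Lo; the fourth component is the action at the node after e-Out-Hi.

8

Row for b/Hi/C/r (columns Out, Stay): (-3,0) (-3,0).
Under b/Hi/C/r, Firm A's choice at the node after e-Out and at the node after e-Out-Lo and at the node after e-Out-Hi can never be reached regardless of what Firm B does, so varying those choices leaves every outcome unchanged.
Holding the reachable choices fixed and varying the unreachable ones freely already gives 2 × 2 × 2 = 8 equivalent strategies.
No other strategy reproduces this row, so those 8 are the full class: b/Lo/B/r, b/Lo/B/p, b/Lo/C/r, b/Lo/C/p, b/Hi/B/r, b/Hi/B/p, b/Hi/C/r, b/Hi/C/p.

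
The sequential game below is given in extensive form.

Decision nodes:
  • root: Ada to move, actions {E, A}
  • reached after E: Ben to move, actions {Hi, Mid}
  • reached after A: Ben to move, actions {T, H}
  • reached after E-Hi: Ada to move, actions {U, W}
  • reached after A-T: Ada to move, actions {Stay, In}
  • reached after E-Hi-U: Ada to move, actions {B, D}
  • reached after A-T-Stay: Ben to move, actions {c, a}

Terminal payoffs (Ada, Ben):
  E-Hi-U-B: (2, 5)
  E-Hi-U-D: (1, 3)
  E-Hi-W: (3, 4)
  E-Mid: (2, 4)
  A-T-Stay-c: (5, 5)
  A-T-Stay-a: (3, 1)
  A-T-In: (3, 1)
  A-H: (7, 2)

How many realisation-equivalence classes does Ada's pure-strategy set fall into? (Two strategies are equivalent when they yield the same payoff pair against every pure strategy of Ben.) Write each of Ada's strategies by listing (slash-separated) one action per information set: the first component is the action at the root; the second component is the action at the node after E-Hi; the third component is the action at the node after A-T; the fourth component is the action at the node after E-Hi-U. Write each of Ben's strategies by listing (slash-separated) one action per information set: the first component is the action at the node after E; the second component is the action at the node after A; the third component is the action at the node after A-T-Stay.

Ada has 16 pure strategies: E/U/Stay/B, E/U/Stay/D, E/U/In/B, E/U/In/D, E/W/Stay/B, E/W/Stay/D, E/W/In/B, E/W/In/D, A/U/Stay/B, A/U/Stay/D, A/U/In/B, A/U/In/D, A/W/Stay/B, A/W/Stay/D, A/W/In/B, A/W/In/D. Columns: Hi/T/c, Hi/T/a, Hi/H/c, Hi/H/a, Mid/T/c, Mid/T/a, Mid/H/c, Mid/H/a.
{E/U/Stay/B, E/U/In/B} → row (2,5) (2,5) (2,5) (2,5) (2,4) (2,4) (2,4) (2,4)
{E/U/Stay/D, E/U/In/D} → row (1,3) (1,3) (1,3) (1,3) (2,4) (2,4) (2,4) (2,4)
{E/W/Stay/B, E/W/Stay/D, E/W/In/B, E/W/In/D} → row (3,4) (3,4) (3,4) (3,4) (2,4) (2,4) (2,4) (2,4)
{A/U/Stay/B, A/U/Stay/D, A/W/Stay/B, A/W/Stay/D} → row (5,5) (3,1) (7,2) (7,2) (5,5) (3,1) (7,2) (7,2)
{A/U/In/B, A/U/In/D, A/W/In/B, A/W/In/D} → row (3,1) (3,1) (7,2) (7,2) (3,1) (3,1) (7,2) (7,2)
That's 5 distinct rows out of 16 strategies.

5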